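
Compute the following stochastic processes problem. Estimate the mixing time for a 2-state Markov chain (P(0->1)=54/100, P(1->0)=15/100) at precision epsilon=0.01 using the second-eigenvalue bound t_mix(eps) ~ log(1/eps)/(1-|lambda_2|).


lambda_2 = |1 - p01 - p10| = |1 - 0.5400 - 0.1500| = 0.3100
t_mix ~ log(1/eps)/(1 - |lambda_2|)
= log(100)/(1 - 0.3100) = 4.6052/0.6900
= 6.6742

6.6742


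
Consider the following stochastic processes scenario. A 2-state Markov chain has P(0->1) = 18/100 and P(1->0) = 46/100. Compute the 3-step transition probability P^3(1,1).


Computing P^3 by matrix multiplication.
P = [[0.8200, 0.1800], [0.4600, 0.5400]]
After raising P to the power 3:
P^3(1,1) = 0.3148

0.3148


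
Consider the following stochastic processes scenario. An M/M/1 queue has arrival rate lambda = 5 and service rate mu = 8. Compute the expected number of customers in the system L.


rho = 5/8 = 0.6250
L = rho/(1-rho)
= 0.6250/0.3750
= 1.6667

1.6667


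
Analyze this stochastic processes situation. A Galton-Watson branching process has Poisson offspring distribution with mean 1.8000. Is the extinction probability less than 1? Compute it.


Since mu = 1.8000 > 1, extinction prob q < 1.
Solve s = exp(mu*(s-1)) iteratively.
q = 0.2676

0.2676


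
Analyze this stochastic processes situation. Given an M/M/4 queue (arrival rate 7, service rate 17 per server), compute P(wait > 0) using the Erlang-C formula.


a = lambda/mu = 0.4118
rho = a/c = 0.1029
Erlang-C formula applied:
C(c,a) = 8.8456e-04

8.8456e-04


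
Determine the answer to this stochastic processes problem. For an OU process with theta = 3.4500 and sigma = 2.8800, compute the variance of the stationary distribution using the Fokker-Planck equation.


Stationary variance = sigma^2 / (2*theta)
= 2.8800^2 / (2*3.4500)
= 8.2944 / 6.9000
= 1.2021

1.2021


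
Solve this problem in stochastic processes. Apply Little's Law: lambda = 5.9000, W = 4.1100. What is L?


Little's Law: L = lambda * W
= 5.9000 * 4.1100
= 24.2490

24.2490


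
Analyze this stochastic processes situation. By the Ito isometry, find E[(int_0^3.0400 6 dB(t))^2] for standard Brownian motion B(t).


By Ito isometry: E[(int f dB)^2] = int f^2 dt
= 6^2 * 3.0400
= 36 * 3.0400 = 109.4400

109.4400


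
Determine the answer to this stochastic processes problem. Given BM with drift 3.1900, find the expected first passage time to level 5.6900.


Expected first passage time = a/mu
= 5.6900/3.1900
= 1.7837

1.7837


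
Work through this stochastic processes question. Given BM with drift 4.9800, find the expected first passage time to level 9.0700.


Expected first passage time = a/mu
= 9.0700/4.9800
= 1.8213

1.8213


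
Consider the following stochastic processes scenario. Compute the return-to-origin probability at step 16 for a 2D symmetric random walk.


P = C(16,8)^2 / 4^16
= 12870^2 / 4294967296
= 165636900 / 4294967296
= 0.0386

0.0386


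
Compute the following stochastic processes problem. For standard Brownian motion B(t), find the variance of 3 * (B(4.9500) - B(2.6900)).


Var(alpha*(B(t)-B(s))) = alpha^2 * (t-s)
= 3^2 * (4.9500 - 2.6900)
= 9 * 2.2600
= 20.3400

20.3400


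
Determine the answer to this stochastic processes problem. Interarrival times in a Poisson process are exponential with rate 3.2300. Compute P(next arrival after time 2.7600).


P(X > t) = exp(-lambda * t)
= exp(-3.2300 * 2.7600)
= exp(-8.9148) = 1.3439e-04

1.3439e-04


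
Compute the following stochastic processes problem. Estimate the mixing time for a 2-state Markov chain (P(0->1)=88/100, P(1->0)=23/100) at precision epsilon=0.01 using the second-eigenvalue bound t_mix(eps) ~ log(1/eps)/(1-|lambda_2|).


lambda_2 = |1 - p01 - p10| = |1 - 0.8800 - 0.2300| = 0.1100
t_mix ~ log(1/eps)/(1 - |lambda_2|)
= log(100)/(1 - 0.1100) = 4.6052/0.8900
= 5.1743

5.1743


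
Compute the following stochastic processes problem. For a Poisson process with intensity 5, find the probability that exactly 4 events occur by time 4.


P(N(t)=k) = (lambda*t)^k * exp(-lambda*t) / k!
lambda*t = 20
= 20^4 * exp(-20) / 4!
= 160000 * 2.0612e-09 / 24
= 1.3741e-05

1.3741e-05


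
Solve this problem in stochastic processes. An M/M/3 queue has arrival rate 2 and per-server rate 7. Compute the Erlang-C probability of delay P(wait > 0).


a = lambda/mu = 0.2857
rho = a/c = 0.0952
Erlang-C formula applied:
C(c,a) = 0.0032

0.0032


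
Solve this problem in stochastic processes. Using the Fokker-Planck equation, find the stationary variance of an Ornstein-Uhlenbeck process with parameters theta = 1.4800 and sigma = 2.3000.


Stationary variance = sigma^2 / (2*theta)
= 2.3000^2 / (2*1.4800)
= 5.2900 / 2.9600
= 1.7872

1.7872


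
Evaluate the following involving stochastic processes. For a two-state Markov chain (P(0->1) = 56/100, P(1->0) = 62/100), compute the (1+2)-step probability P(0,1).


P^3 = P^1 * P^2
Computing via matrix multiplication of the transition matrix.
Entry (0,1) of P^3 = 0.4773

0.4773


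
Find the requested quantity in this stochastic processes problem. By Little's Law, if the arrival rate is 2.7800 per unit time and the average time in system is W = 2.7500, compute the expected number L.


Little's Law: L = lambda * W
= 2.7800 * 2.7500
= 7.6450

7.6450


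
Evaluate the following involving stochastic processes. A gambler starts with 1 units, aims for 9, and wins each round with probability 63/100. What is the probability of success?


Gambler's ruin formula:
r = q/p = 0.3700/0.6300 = 0.5873
P(win) = (1 - r^i)/(1 - r^N)
= (1 - 0.5873^1)/(1 - 0.5873^9)
= 0.4162

0.4162


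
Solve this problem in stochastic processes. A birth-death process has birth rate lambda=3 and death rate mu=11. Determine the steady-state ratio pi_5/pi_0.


For birth-death process, pi_n/pi_0 = (lambda/mu)^n
= (3/11)^5
= 0.0015

0.0015


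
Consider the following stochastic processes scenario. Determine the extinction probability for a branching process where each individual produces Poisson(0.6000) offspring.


Since mu = 0.6000 <= 1, extinction probability = 1.

1.0000


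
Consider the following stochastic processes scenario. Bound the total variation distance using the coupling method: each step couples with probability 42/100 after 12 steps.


TV distance bound <= (1-delta)^n
= (1 - 0.4200)^12
= 0.5800^12
= 0.0014

0.0014


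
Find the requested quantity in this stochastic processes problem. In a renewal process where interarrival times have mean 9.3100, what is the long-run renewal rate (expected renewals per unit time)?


Long-run renewal rate = 1/E(X)
= 1/9.3100
= 0.1074

0.1074


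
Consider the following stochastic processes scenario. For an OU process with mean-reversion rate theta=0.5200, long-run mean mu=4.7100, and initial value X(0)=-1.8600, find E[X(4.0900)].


E[X(t)] = mu + (X(0) - mu)*exp(-theta*t)
= 4.7100 + (-1.8600 - 4.7100)*exp(-0.5200*4.0900)
= 4.7100 + -6.5700 * 0.1192
= 3.9267

3.9267


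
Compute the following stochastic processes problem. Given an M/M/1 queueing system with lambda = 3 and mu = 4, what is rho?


rho = lambda/mu
= 3/4
= 0.7500

0.7500


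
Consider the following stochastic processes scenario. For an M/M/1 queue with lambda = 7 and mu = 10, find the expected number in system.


rho = 7/10 = 0.7000
L = rho/(1-rho)
= 0.7000/0.3000
= 2.3333

2.3333


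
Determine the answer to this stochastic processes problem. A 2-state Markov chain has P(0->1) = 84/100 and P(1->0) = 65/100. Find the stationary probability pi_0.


Stationary distribution: pi_0 = p10/(p01+p10), pi_1 = p01/(p01+p10)
p01 = 0.8400, p10 = 0.6500
pi_0 = 0.4362

0.4362


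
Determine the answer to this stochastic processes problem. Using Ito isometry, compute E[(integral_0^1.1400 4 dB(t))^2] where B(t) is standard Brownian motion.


By Ito isometry: E[(int f dB)^2] = int f^2 dt
= 4^2 * 1.1400
= 16 * 1.1400 = 18.2400

18.2400


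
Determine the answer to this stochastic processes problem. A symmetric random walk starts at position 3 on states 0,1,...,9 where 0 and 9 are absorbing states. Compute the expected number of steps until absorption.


For symmetric RW on 0,...,N with absorbing barriers, E(i) = i*(N-i)
E(3) = 3 * 6 = 18

18


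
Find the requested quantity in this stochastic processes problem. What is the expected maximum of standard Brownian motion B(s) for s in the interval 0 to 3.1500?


E(max B(s)) = sqrt(2t/pi)
= sqrt(2*3.1500/pi)
= sqrt(2.0054)
= 1.4161

1.4161


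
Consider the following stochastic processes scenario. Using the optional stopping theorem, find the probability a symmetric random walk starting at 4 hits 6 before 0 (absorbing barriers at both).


By optional stopping theorem: E(M at tau) = M(0) = 4
P(hit 6)*6 + P(hit 0)*0 = 4
P(hit 6) = (4 - 0)/(6 - 0) = 2/3 = 0.6667

0.6667


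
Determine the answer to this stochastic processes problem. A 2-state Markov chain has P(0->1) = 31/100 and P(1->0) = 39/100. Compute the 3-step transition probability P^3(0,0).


Computing P^3 by matrix multiplication.
P = [[0.6900, 0.3100], [0.3900, 0.6100]]
After raising P to the power 3:
P^3(0,0) = 0.5691

0.5691


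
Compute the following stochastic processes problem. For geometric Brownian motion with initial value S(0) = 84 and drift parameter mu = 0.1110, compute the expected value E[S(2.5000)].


E[S(t)] = S(0) * exp(mu * t)
= 84 * exp(0.1110 * 2.5000)
= 84 * 1.3198
= 110.8654

110.8654


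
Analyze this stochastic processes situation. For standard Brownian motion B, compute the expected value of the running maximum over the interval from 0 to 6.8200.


E(max B(s)) = sqrt(2t/pi)
= sqrt(2*6.8200/pi)
= sqrt(4.3417)
= 2.0837

2.0837


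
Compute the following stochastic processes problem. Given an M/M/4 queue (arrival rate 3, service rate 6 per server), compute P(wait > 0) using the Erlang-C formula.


a = lambda/mu = 0.5000
rho = a/c = 0.1250
Erlang-C formula applied:
C(c,a) = 0.0018

0.0018


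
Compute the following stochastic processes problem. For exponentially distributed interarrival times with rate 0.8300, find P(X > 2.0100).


P(X > t) = exp(-lambda * t)
= exp(-0.8300 * 2.0100)
= exp(-1.6683) = 0.1886

0.1886


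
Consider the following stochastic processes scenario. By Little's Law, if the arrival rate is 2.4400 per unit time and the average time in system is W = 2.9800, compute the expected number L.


Little's Law: L = lambda * W
= 2.4400 * 2.9800
= 7.2712

7.2712


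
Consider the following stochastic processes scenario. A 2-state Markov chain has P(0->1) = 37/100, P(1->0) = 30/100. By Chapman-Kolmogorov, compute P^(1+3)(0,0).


P^4 = P^1 * P^3
Computing via matrix multiplication of the transition matrix.
Entry (0,0) of P^4 = 0.4543

0.4543


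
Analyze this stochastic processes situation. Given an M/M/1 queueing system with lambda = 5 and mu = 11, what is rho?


rho = lambda/mu
= 5/11
= 0.4545

0.4545


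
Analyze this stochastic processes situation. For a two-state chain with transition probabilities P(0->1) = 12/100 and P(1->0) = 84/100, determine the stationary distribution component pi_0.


Stationary distribution: pi_0 = p10/(p01+p10), pi_1 = p01/(p01+p10)
p01 = 0.1200, p10 = 0.8400
pi_0 = 0.8750

0.8750


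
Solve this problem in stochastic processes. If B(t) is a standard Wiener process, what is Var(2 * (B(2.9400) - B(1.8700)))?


Var(alpha*(B(t)-B(s))) = alpha^2 * (t-s)
= 2^2 * (2.9400 - 1.8700)
= 4 * 1.0700
= 4.2800

4.2800


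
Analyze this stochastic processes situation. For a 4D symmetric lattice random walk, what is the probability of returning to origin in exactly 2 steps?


P(return in 2 steps) = P(reverse first step) = 1/(2d)
= 1/8
= 0.1250

0.1250


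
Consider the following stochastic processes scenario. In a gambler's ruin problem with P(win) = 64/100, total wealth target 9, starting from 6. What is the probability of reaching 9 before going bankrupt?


Gambler's ruin formula:
r = q/p = 0.3600/0.6400 = 0.5625
P(win) = (1 - r^i)/(1 - r^N)
= (1 - 0.5625^6)/(1 - 0.5625^9)
= 0.9738

0.9738


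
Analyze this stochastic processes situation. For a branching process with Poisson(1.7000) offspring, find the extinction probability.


Since mu = 1.7000 > 1, extinction prob q < 1.
Solve s = exp(mu*(s-1)) iteratively.
q = 0.3088

0.3088


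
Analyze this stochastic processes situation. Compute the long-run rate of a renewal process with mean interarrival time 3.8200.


Long-run renewal rate = 1/E(X)
= 1/3.8200
= 0.2618

0.2618


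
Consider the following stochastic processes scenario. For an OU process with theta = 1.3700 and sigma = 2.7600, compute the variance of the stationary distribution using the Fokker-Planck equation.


Stationary variance = sigma^2 / (2*theta)
= 2.7600^2 / (2*1.3700)
= 7.6176 / 2.7400
= 2.7801

2.7801


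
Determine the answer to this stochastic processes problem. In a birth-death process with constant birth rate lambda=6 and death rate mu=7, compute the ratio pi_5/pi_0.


For birth-death process, pi_n/pi_0 = (lambda/mu)^n
= (6/7)^5
= 0.4627

0.4627


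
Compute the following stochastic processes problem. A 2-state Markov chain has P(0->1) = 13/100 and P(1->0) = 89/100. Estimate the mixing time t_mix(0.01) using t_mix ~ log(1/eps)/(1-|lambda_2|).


lambda_2 = |1 - p01 - p10| = |1 - 0.1300 - 0.8900| = 0.0200
t_mix ~ log(1/eps)/(1 - |lambda_2|)
= log(100)/(1 - 0.0200) = 4.6052/0.9800
= 4.6992

4.6992


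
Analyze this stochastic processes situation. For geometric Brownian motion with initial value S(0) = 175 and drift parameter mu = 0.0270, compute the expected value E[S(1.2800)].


E[S(t)] = S(0) * exp(mu * t)
= 175 * exp(0.0270 * 1.2800)
= 175 * 1.0352
= 181.1537

181.1537


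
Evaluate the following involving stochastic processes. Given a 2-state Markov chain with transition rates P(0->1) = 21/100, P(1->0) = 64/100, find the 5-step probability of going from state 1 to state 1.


Computing P^5 by matrix multiplication.
P = [[0.7900, 0.2100], [0.6400, 0.3600]]
After raising P to the power 5:
P^5(1,1) = 0.2471

0.2471


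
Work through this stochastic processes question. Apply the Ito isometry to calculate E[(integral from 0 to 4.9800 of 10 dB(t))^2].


By Ito isometry: E[(int f dB)^2] = int f^2 dt
= 10^2 * 4.9800
= 100 * 4.9800 = 498.0000

498.0000


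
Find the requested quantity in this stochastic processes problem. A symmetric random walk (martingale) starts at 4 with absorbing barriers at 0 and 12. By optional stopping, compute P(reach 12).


By optional stopping theorem: E(M at tau) = M(0) = 4
P(hit 12)*12 + P(hit 0)*0 = 4
P(hit 12) = (4 - 0)/(12 - 0) = 1/3 = 0.3333

0.3333


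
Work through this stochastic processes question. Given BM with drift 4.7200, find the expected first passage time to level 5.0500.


Expected first passage time = a/mu
= 5.0500/4.7200
= 1.0699

1.0699


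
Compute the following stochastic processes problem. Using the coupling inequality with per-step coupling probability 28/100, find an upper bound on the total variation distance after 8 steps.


TV distance bound <= (1-delta)^n
= (1 - 0.2800)^8
= 0.7200^8
= 0.0722

0.0722


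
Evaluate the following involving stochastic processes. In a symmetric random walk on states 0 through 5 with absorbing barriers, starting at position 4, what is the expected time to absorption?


For symmetric RW on 0,...,N with absorbing barriers, E(i) = i*(N-i)
E(4) = 4 * 1 = 4

4


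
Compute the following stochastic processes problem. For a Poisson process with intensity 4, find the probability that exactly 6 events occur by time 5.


P(N(t)=k) = (lambda*t)^k * exp(-lambda*t) / k!
lambda*t = 20
= 20^6 * exp(-20) / 6!
= 64000000 * 2.0612e-09 / 720
= 1.8321e-04

1.8321e-04


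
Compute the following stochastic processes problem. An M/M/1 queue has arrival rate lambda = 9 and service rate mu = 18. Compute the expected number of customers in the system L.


rho = 9/18 = 0.5000
L = rho/(1-rho)
= 0.5000/0.5000
= 1.0000

1.0000


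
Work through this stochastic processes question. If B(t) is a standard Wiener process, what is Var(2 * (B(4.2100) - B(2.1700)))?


Var(alpha*(B(t)-B(s))) = alpha^2 * (t-s)
= 2^2 * (4.2100 - 2.1700)
= 4 * 2.0400
= 8.1600

8.1600


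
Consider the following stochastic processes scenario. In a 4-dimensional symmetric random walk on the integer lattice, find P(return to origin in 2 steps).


P(return in 2 steps) = P(reverse first step) = 1/(2d)
= 1/8
= 0.1250

0.1250


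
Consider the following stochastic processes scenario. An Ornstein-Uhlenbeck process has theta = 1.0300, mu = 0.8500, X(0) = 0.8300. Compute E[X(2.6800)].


E[X(t)] = mu + (X(0) - mu)*exp(-theta*t)
= 0.8500 + (0.8300 - 0.8500)*exp(-1.0300*2.6800)
= 0.8500 + -0.0200 * 0.0633
= 0.8487

0.8487


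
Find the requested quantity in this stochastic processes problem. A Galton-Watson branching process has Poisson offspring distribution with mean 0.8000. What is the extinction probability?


Since mu = 0.8000 <= 1, extinction probability = 1.

1.0000


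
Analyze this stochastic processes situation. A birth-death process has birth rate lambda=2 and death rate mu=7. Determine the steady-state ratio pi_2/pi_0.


For birth-death process, pi_n/pi_0 = (lambda/mu)^n
= (2/7)^2
= 0.0816

0.0816


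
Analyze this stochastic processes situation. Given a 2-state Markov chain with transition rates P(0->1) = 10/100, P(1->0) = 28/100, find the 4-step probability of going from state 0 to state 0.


Computing P^4 by matrix multiplication.
P = [[0.9000, 0.1000], [0.2800, 0.7200]]
After raising P to the power 4:
P^4(0,0) = 0.7757

0.7757


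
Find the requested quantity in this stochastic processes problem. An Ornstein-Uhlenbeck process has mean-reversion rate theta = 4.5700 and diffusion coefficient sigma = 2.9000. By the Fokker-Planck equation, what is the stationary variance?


Stationary variance = sigma^2 / (2*theta)
= 2.9000^2 / (2*4.5700)
= 8.4100 / 9.1400
= 0.9201

0.9201


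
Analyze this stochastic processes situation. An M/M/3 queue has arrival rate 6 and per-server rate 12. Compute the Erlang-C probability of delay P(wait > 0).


a = lambda/mu = 0.5000
rho = a/c = 0.1667
Erlang-C formula applied:
C(c,a) = 0.0152

0.0152


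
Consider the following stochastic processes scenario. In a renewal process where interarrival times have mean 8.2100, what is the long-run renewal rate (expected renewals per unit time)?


Long-run renewal rate = 1/E(X)
= 1/8.2100
= 0.1218

0.1218


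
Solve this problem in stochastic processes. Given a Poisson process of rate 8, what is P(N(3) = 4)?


P(N(t)=k) = (lambda*t)^k * exp(-lambda*t) / k!
lambda*t = 24
= 24^4 * exp(-24) / 4!
= 331776 * 3.7751e-11 / 24
= 5.2187e-07

5.2187e-07


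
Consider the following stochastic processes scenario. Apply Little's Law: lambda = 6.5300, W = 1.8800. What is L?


Little's Law: L = lambda * W
= 6.5300 * 1.8800
= 12.2764

12.2764


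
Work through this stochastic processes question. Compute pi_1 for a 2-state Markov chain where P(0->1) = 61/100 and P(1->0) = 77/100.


Stationary distribution: pi_0 = p10/(p01+p10), pi_1 = p01/(p01+p10)
p01 = 0.6100, p10 = 0.7700
pi_1 = 0.4420

0.4420


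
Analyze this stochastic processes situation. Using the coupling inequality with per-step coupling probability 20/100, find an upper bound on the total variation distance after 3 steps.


TV distance bound <= (1-delta)^n
= (1 - 0.2000)^3
= 0.8000^3
= 0.5120

0.5120


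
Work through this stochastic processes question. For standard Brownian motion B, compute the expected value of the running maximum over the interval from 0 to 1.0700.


E(max B(s)) = sqrt(2t/pi)
= sqrt(2*1.0700/pi)
= sqrt(0.6812)
= 0.8253

0.8253


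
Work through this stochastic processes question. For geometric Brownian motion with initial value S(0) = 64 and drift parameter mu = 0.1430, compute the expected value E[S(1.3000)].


E[S(t)] = S(0) * exp(mu * t)
= 64 * exp(0.1430 * 1.3000)
= 64 * 1.2043
= 77.0753

77.0753


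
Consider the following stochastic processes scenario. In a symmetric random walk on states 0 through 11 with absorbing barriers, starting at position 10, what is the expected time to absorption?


For symmetric RW on 0,...,N with absorbing barriers, E(i) = i*(N-i)
E(10) = 10 * 1 = 10

10


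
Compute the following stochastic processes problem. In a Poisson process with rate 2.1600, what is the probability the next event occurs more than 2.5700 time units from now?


P(X > t) = exp(-lambda * t)
= exp(-2.1600 * 2.5700)
= exp(-5.5512) = 0.0039

0.0039


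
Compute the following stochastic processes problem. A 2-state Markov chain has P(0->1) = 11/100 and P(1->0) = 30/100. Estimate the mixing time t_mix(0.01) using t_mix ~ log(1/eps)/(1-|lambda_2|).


lambda_2 = |1 - p01 - p10| = |1 - 0.1100 - 0.3000| = 0.5900
t_mix ~ log(1/eps)/(1 - |lambda_2|)
= log(100)/(1 - 0.5900) = 4.6052/0.4100
= 11.2321

11.2321


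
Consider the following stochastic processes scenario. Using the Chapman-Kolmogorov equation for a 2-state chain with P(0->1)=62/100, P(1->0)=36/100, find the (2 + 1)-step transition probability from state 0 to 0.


P^3 = P^2 * P^1
Computing via matrix multiplication of the transition matrix.
Entry (0,0) of P^3 = 0.3674

0.3674


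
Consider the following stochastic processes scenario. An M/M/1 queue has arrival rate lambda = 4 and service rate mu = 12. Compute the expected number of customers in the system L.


rho = 4/12 = 0.3333
L = rho/(1-rho)
= 0.3333/0.6667
= 0.5000

0.5000


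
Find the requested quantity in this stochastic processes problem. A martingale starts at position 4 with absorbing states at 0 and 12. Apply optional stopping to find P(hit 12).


By optional stopping theorem: E(M at tau) = M(0) = 4
P(hit 12)*12 + P(hit 0)*0 = 4
P(hit 12) = (4 - 0)/(12 - 0) = 1/3 = 0.3333

0.3333


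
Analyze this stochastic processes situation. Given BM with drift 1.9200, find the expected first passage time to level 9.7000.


Expected first passage time = a/mu
= 9.7000/1.9200
= 5.0521

5.0521


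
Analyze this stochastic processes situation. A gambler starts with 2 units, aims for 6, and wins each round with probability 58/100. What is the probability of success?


Gambler's ruin formula:
r = q/p = 0.4200/0.5800 = 0.7241
P(win) = (1 - r^i)/(1 - r^N)
= (1 - 0.7241^2)/(1 - 0.7241^6)
= 0.5558

0.5558


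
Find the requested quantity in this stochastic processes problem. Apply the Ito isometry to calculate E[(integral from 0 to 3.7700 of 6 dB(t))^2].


By Ito isometry: E[(int f dB)^2] = int f^2 dt
= 6^2 * 3.7700
= 36 * 3.7700 = 135.7200

135.7200


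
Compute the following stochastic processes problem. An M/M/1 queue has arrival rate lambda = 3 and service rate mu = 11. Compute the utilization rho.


rho = lambda/mu
= 3/11
= 0.2727

0.2727


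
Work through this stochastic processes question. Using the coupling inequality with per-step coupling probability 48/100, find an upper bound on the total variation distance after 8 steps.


TV distance bound <= (1-delta)^n
= (1 - 0.4800)^8
= 0.5200^8
= 0.0053

0.0053


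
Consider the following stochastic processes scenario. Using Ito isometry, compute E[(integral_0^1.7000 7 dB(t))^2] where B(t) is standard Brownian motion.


By Ito isometry: E[(int f dB)^2] = int f^2 dt
= 7^2 * 1.7000
= 49 * 1.7000 = 83.3000

83.3000


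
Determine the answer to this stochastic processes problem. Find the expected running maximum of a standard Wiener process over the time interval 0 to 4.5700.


E(max B(s)) = sqrt(2t/pi)
= sqrt(2*4.5700/pi)
= sqrt(2.9094)
= 1.7057

1.7057


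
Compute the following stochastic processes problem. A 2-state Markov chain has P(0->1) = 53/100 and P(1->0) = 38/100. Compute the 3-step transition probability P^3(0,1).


Computing P^3 by matrix multiplication.
P = [[0.4700, 0.5300], [0.3800, 0.6200]]
After raising P to the power 3:
P^3(0,1) = 0.5820

0.5820


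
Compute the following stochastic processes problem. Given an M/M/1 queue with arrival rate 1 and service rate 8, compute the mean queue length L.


rho = 1/8 = 0.1250
L = rho/(1-rho)
= 0.1250/0.8750
= 0.1429

0.1429


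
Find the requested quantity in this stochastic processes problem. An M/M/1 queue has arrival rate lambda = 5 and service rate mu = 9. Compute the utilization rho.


rho = lambda/mu
= 5/9
= 0.5556

0.5556


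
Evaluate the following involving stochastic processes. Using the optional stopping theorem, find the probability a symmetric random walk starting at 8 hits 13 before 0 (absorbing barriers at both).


By optional stopping theorem: E(M at tau) = M(0) = 8
P(hit 13)*13 + P(hit 0)*0 = 8
P(hit 13) = (8 - 0)/(13 - 0) = 8/13 = 0.6154

0.6154


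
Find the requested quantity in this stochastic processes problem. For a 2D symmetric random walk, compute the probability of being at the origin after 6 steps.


P = C(6,3)^2 / 4^6
= 20^2 / 4096
= 400 / 4096
= 0.0977

0.0977


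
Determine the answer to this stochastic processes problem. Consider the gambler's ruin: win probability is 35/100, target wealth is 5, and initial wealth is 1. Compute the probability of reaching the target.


Gambler's ruin formula:
r = q/p = 0.6500/0.3500 = 1.8571
P(win) = (1 - r^i)/(1 - r^N)
= (1 - 1.8571^1)/(1 - 1.8571^5)
= 0.0406

0.0406


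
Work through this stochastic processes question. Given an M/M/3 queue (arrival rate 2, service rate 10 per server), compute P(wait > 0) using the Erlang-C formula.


a = lambda/mu = 0.2000
rho = a/c = 0.0667
Erlang-C formula applied:
C(c,a) = 0.0012

0.0012


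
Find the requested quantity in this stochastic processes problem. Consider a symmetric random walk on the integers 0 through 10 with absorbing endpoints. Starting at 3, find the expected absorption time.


For symmetric RW on 0,...,N with absorbing barriers, E(i) = i*(N-i)
E(3) = 3 * 7 = 21

21


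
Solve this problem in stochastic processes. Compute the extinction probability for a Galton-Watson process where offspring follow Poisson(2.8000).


Since mu = 2.8000 > 1, extinction prob q < 1.
Solve s = exp(mu*(s-1)) iteratively.
q = 0.0750

0.0750


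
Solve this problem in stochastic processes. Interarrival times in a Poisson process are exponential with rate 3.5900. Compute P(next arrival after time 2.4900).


P(X > t) = exp(-lambda * t)
= exp(-3.5900 * 2.4900)
= exp(-8.9391) = 1.3116e-04

1.3116e-04


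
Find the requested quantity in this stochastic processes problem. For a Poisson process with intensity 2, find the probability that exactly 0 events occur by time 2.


P(N(t)=k) = (lambda*t)^k * exp(-lambda*t) / k!
lambda*t = 4
= 4^0 * exp(-4) / 0!
= 1 * 0.0183 / 1
= 0.0183

0.0183


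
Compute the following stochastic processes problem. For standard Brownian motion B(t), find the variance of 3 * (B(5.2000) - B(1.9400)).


Var(alpha*(B(t)-B(s))) = alpha^2 * (t-s)
= 3^2 * (5.2000 - 1.9400)
= 9 * 3.2600
= 29.3400

29.3400


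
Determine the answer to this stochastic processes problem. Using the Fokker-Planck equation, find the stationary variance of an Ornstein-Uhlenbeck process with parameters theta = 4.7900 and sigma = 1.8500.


Stationary variance = sigma^2 / (2*theta)
= 1.8500^2 / (2*4.7900)
= 3.4225 / 9.5800
= 0.3573

0.3573


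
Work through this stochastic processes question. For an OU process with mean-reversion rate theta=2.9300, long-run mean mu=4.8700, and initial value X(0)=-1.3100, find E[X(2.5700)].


E[X(t)] = mu + (X(0) - mu)*exp(-theta*t)
= 4.8700 + (-1.3100 - 4.8700)*exp(-2.9300*2.5700)
= 4.8700 + -6.1800 * 5.3668e-04
= 4.8667

4.8667


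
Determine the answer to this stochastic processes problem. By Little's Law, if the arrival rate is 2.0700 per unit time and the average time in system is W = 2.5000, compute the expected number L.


Little's Law: L = lambda * W
= 2.0700 * 2.5000
= 5.1750

5.1750


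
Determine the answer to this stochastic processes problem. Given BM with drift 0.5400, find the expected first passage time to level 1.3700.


Expected first passage time = a/mu
= 1.3700/0.5400
= 2.5370

2.5370


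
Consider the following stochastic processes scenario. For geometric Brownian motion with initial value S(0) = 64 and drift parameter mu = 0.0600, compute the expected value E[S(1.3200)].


E[S(t)] = S(0) * exp(mu * t)
= 64 * exp(0.0600 * 1.3200)
= 64 * 1.0824
= 69.2749

69.2749


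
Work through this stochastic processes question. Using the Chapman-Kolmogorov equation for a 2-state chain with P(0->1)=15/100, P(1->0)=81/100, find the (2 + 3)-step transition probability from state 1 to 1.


P^5 = P^2 * P^3
Computing via matrix multiplication of the transition matrix.
Entry (1,1) of P^5 = 0.1563

0.1563


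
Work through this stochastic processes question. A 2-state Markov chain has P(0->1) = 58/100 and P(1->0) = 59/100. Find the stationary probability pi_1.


Stationary distribution: pi_0 = p10/(p01+p10), pi_1 = p01/(p01+p10)
p01 = 0.5800, p10 = 0.5900
pi_1 = 0.4957

0.4957


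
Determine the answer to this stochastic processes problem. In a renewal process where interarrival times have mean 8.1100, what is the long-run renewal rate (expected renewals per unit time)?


Long-run renewal rate = 1/E(X)
= 1/8.1100
= 0.1233

0.1233


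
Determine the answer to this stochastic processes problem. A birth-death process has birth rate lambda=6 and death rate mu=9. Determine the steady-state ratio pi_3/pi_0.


For birth-death process, pi_n/pi_0 = (lambda/mu)^n
= (6/9)^3
= 0.2963

0.2963


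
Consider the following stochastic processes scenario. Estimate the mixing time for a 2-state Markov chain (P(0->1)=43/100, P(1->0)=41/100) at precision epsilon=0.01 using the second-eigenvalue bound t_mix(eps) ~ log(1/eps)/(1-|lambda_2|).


lambda_2 = |1 - p01 - p10| = |1 - 0.4300 - 0.4100| = 0.1600
t_mix ~ log(1/eps)/(1 - |lambda_2|)
= log(100)/(1 - 0.1600) = 4.6052/0.8400
= 5.4823

5.4823


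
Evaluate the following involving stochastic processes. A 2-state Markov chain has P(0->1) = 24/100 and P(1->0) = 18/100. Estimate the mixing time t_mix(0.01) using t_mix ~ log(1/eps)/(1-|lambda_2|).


lambda_2 = |1 - p01 - p10| = |1 - 0.2400 - 0.1800| = 0.5800
t_mix ~ log(1/eps)/(1 - |lambda_2|)
= log(100)/(1 - 0.5800) = 4.6052/0.4200
= 10.9647

10.9647


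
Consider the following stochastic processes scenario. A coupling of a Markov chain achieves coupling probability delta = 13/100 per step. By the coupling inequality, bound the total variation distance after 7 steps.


TV distance bound <= (1-delta)^n
= (1 - 0.1300)^7
= 0.8700^7
= 0.3773

0.3773


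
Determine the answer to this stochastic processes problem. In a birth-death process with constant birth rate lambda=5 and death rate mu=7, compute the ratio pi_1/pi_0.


For birth-death process, pi_n/pi_0 = (lambda/mu)^n
= (5/7)^1
= 0.7143

0.7143


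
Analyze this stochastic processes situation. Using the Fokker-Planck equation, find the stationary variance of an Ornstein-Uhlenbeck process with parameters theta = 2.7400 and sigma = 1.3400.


Stationary variance = sigma^2 / (2*theta)
= 1.3400^2 / (2*2.7400)
= 1.7956 / 5.4800
= 0.3277

0.3277


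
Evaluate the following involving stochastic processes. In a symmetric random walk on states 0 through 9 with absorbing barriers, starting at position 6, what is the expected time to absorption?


For symmetric RW on 0,...,N with absorbing barriers, E(i) = i*(N-i)
E(6) = 6 * 3 = 18

18


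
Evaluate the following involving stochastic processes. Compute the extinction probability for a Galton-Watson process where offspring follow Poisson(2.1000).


Since mu = 2.1000 > 1, extinction prob q < 1.
Solve s = exp(mu*(s-1)) iteratively.
q = 0.1779

0.1779


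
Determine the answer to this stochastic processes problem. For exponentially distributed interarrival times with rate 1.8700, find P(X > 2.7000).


P(X > t) = exp(-lambda * t)
= exp(-1.8700 * 2.7000)
= exp(-5.0490) = 0.0064

0.0064


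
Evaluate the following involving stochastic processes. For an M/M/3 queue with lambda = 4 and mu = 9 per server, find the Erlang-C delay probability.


a = lambda/mu = 0.4444
rho = a/c = 0.1481
Erlang-C formula applied:
C(c,a) = 0.0110

0.0110


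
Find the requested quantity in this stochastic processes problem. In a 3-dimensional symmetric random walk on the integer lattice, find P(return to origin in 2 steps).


P(return in 2 steps) = P(reverse first step) = 1/(2d)
= 1/6
= 0.1667

0.1667


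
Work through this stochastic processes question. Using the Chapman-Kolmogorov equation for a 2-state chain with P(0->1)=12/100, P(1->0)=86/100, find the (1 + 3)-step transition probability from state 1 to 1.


P^4 = P^1 * P^3
Computing via matrix multiplication of the transition matrix.
Entry (1,1) of P^4 = 0.1224

0.1224


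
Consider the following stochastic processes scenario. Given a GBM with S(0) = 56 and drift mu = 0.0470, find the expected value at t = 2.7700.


E[S(t)] = S(0) * exp(mu * t)
= 56 * exp(0.0470 * 2.7700)
= 56 * 1.1390
= 63.7865

63.7865


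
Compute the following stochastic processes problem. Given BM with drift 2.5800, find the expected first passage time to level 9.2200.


Expected first passage time = a/mu
= 9.2200/2.5800
= 3.5736

3.5736


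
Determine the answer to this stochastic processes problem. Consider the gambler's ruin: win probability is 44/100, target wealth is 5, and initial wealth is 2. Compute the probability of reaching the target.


Gambler's ruin formula:
r = q/p = 0.5600/0.4400 = 1.2727
P(win) = (1 - r^i)/(1 - r^N)
= (1 - 1.2727^2)/(1 - 1.2727^5)
= 0.2649

0.2649


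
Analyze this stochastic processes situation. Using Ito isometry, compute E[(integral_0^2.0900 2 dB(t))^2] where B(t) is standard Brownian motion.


By Ito isometry: E[(int f dB)^2] = int f^2 dt
= 2^2 * 2.0900
= 4 * 2.0900 = 8.3600

8.3600


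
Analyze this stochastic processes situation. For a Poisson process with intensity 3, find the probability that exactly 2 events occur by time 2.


P(N(t)=k) = (lambda*t)^k * exp(-lambda*t) / k!
lambda*t = 6
= 6^2 * exp(-6) / 2!
= 36 * 0.0025 / 2
= 0.0446

0.0446


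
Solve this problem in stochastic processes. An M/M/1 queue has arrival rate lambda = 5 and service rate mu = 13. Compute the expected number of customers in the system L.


rho = 5/13 = 0.3846
L = rho/(1-rho)
= 0.3846/0.6154
= 0.6250

0.6250


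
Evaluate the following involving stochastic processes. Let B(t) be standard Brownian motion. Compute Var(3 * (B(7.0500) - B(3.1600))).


Var(alpha*(B(t)-B(s))) = alpha^2 * (t-s)
= 3^2 * (7.0500 - 3.1600)
= 9 * 3.8900
= 35.0100

35.0100


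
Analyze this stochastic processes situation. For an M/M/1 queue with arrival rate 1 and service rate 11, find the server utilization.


rho = lambda/mu
= 1/11
= 0.0909

0.0909


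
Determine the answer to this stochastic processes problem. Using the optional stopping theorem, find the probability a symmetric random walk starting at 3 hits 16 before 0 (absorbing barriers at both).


By optional stopping theorem: E(M at tau) = M(0) = 3
P(hit 16)*16 + P(hit 0)*0 = 3
P(hit 16) = (3 - 0)/(16 - 0) = 3/16 = 0.1875

0.1875


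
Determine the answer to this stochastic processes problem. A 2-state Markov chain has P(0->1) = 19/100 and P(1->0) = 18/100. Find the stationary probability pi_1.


Stationary distribution: pi_0 = p10/(p01+p10), pi_1 = p01/(p01+p10)
p01 = 0.1900, p10 = 0.1800
pi_1 = 0.5135

0.5135


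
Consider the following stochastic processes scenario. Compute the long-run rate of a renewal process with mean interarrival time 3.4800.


Long-run renewal rate = 1/E(X)
= 1/3.4800
= 0.2874

0.2874


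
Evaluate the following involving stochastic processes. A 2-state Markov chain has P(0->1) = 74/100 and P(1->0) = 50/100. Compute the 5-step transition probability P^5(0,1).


Computing P^5 by matrix multiplication.
P = [[0.2600, 0.7400], [0.5000, 0.5000]]
After raising P to the power 5:
P^5(0,1) = 0.5972

0.5972


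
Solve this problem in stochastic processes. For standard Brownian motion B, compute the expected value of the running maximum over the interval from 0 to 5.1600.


E(max B(s)) = sqrt(2t/pi)
= sqrt(2*5.1600/pi)
= sqrt(3.2850)
= 1.8124

1.8124


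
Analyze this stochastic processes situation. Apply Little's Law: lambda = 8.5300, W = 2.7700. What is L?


Little's Law: L = lambda * W
= 8.5300 * 2.7700
= 23.6281

23.6281


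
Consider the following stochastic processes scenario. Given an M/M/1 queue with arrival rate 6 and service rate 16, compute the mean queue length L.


rho = 6/16 = 0.3750
L = rho/(1-rho)
= 0.3750/0.6250
= 0.6000

0.6000


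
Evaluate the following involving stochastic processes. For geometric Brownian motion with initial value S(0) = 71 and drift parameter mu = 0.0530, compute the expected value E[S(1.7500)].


E[S(t)] = S(0) * exp(mu * t)
= 71 * exp(0.0530 * 1.7500)
= 71 * 1.0972
= 77.9003

77.9003


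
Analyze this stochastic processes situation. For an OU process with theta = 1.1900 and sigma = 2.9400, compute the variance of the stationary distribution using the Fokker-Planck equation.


Stationary variance = sigma^2 / (2*theta)
= 2.9400^2 / (2*1.1900)
= 8.6436 / 2.3800
= 3.6318

3.6318


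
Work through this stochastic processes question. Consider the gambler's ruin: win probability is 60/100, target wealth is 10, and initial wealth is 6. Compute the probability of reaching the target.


Gambler's ruin formula:
r = q/p = 0.4000/0.6000 = 0.6667
P(win) = (1 - r^i)/(1 - r^N)
= (1 - 0.6667^6)/(1 - 0.6667^10)
= 0.9283

0.9283


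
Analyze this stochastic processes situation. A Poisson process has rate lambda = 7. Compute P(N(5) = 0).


P(N(t)=k) = (lambda*t)^k * exp(-lambda*t) / k!
lambda*t = 35
= 35^0 * exp(-35) / 0!
= 1 * 6.3051e-16 / 1
= 6.3051e-16

6.3051e-16


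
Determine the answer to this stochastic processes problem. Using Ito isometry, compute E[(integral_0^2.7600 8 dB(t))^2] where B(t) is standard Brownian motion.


By Ito isometry: E[(int f dB)^2] = int f^2 dt
= 8^2 * 2.7600
= 64 * 2.7600 = 176.6400

176.6400


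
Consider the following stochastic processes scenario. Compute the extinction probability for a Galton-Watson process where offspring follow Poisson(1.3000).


Since mu = 1.3000 > 1, extinction prob q < 1.
Solve s = exp(mu*(s-1)) iteratively.
q = 0.5770

0.5770


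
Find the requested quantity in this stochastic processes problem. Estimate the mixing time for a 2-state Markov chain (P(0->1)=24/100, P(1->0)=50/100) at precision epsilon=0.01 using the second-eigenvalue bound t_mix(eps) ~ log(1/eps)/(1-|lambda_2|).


lambda_2 = |1 - p01 - p10| = |1 - 0.2400 - 0.5000| = 0.2600
t_mix ~ log(1/eps)/(1 - |lambda_2|)
= log(100)/(1 - 0.2600) = 4.6052/0.7400
= 6.2232

6.2232


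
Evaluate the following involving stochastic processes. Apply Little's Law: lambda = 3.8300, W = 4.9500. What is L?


Little's Law: L = lambda * W
= 3.8300 * 4.9500
= 18.9585

18.9585


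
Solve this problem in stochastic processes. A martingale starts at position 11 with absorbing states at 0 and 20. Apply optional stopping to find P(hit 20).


By optional stopping theorem: E(M at tau) = M(0) = 11
P(hit 20)*20 + P(hit 0)*0 = 11
P(hit 20) = (11 - 0)/(20 - 0) = 11/20 = 0.5500

0.5500


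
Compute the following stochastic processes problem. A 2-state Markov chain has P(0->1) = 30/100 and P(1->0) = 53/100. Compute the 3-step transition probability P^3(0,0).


Computing P^3 by matrix multiplication.
P = [[0.7000, 0.3000], [0.5300, 0.4700]]
After raising P to the power 3:
P^3(0,0) = 0.6403

0.6403


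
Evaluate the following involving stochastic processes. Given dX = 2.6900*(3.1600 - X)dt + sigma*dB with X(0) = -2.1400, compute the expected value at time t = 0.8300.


E[X(t)] = mu + (X(0) - mu)*exp(-theta*t)
= 3.1600 + (-2.1400 - 3.1600)*exp(-2.6900*0.8300)
= 3.1600 + -5.3000 * 0.1072
= 2.5916

2.5916
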